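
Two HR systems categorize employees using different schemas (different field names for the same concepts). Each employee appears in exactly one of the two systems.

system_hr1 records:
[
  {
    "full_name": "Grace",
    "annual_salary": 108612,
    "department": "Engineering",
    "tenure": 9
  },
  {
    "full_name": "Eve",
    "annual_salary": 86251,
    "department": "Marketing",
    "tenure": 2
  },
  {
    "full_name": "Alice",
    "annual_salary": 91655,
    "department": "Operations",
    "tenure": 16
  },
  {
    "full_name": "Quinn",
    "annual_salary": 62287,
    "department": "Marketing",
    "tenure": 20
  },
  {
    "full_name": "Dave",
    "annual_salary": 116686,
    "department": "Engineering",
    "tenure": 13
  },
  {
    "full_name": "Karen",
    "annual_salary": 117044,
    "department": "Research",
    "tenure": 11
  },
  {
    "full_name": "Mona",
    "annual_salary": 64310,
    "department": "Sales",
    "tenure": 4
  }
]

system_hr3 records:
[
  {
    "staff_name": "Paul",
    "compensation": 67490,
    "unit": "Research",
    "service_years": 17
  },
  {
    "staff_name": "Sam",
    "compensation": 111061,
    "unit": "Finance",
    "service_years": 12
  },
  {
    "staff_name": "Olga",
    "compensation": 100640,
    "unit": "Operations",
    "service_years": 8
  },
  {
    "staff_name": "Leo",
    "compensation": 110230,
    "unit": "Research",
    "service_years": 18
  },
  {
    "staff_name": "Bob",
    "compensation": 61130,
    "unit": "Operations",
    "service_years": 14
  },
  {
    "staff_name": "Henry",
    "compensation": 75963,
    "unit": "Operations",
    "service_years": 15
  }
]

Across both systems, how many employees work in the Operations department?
4

Schema mapping: "department" (system_hr1) = "unit" (system_hr3) = department

Operations employees in system_hr1: 1
Operations employees in system_hr3: 3

Total in Operations: 1 + 3 = 4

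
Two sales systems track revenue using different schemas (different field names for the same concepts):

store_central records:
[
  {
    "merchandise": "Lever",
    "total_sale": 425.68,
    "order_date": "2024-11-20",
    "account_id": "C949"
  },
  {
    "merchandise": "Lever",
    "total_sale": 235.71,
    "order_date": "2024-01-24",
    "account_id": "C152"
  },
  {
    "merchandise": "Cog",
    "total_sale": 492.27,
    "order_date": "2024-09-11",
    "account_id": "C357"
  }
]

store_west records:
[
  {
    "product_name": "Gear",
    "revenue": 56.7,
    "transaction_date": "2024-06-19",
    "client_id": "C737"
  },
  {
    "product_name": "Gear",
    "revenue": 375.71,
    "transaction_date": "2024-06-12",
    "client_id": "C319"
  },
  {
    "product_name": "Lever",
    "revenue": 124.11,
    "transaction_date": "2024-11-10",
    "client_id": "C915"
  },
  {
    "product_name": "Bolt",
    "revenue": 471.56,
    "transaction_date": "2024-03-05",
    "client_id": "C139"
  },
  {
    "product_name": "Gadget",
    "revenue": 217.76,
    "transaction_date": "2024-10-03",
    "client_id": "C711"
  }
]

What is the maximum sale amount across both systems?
492.27

Reconcile: "total_sale" (store_central) = "revenue" (store_west) = sale amount

Maximum in store_central: 492.27
Maximum in store_west: 471.56

Overall maximum: max(492.27, 471.56) = 492.27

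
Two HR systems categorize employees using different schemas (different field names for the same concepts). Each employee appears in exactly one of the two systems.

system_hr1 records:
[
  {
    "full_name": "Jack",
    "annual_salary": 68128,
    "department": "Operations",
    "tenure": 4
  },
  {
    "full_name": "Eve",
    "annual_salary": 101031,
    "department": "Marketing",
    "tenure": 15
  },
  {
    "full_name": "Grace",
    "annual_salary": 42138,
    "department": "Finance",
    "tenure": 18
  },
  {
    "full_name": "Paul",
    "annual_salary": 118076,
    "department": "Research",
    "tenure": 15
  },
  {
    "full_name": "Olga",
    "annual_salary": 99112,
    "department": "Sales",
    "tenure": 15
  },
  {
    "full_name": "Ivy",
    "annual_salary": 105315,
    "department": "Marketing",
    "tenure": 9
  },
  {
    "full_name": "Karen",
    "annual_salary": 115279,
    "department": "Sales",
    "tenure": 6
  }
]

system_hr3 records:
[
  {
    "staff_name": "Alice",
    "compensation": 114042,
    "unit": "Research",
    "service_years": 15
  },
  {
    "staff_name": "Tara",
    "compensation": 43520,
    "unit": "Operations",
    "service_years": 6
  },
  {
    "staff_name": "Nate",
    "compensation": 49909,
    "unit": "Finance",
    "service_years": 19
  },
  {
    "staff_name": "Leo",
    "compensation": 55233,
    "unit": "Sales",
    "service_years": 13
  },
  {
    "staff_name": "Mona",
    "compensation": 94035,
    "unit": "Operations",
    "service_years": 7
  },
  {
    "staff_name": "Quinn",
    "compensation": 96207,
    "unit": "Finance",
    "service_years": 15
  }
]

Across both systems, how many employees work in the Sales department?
3

Schema mapping: "department" (system_hr1) = "unit" (system_hr3) = department

Sales employees in system_hr1: 2
Sales employees in system_hr3: 1

Total in Sales: 2 + 1 = 3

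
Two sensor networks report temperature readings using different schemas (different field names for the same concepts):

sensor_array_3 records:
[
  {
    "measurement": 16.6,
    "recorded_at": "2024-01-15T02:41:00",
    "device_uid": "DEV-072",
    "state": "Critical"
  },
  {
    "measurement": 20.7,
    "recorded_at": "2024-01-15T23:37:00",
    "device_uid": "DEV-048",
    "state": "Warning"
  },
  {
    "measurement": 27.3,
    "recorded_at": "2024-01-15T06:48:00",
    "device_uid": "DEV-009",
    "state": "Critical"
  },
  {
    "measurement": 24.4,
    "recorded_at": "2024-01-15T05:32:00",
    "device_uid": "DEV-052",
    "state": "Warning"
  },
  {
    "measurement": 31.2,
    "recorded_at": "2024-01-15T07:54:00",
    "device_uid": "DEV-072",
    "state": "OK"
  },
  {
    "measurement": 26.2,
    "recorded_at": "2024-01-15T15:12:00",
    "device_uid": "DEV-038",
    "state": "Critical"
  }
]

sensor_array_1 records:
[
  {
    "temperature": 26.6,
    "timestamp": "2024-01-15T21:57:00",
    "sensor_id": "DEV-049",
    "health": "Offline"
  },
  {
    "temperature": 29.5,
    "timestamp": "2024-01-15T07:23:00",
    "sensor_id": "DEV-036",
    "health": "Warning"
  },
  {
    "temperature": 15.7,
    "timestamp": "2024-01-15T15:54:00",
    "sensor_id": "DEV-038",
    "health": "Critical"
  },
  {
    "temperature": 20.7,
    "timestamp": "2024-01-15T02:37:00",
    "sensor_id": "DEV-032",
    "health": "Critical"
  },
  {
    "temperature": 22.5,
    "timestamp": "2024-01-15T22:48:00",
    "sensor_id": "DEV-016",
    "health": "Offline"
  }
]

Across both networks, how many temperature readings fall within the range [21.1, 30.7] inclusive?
6

Schema mapping: "measurement" (sensor_array_3) = "temperature" (sensor_array_1) = temperature

Readings in [21.1, 30.7] from sensor_array_3: 3
Readings in [21.1, 30.7] from sensor_array_1: 3

Total count: 3 + 3 = 6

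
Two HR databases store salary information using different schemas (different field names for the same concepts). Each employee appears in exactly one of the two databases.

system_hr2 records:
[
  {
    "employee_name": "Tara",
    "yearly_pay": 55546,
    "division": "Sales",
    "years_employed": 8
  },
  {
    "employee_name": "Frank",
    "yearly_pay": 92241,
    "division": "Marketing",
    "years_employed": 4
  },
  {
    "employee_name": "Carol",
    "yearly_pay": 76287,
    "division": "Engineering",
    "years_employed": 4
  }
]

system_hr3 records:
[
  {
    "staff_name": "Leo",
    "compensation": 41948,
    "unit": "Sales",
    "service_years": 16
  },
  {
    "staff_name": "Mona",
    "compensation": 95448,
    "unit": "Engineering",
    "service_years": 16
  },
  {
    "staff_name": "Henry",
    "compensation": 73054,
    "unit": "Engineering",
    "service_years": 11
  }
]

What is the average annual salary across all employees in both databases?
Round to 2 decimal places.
72420.67

Schema mapping: "yearly_pay" (system_hr2) = "compensation" (system_hr3) = annual salary

All salaries: [55546, 92241, 76287, 41948, 95448, 73054]
Sum: 434524
Count: 6
Average: 434524 / 6 = 72420.67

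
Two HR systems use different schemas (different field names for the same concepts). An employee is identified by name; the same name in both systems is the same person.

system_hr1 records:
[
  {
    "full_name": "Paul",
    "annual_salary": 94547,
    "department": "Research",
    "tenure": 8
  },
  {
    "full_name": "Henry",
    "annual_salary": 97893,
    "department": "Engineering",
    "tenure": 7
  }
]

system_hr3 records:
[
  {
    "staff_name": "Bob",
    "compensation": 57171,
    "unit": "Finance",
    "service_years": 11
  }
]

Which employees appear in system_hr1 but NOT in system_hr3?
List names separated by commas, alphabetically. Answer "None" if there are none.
Henry, Paul

Schema mapping: "full_name" (system_hr1) = "staff_name" (system_hr3) = employee name

Names in system_hr1: ['Henry', 'Paul']
Names in system_hr3: ['Bob']

In system_hr1 but not system_hr3: ['Henry', 'Paul']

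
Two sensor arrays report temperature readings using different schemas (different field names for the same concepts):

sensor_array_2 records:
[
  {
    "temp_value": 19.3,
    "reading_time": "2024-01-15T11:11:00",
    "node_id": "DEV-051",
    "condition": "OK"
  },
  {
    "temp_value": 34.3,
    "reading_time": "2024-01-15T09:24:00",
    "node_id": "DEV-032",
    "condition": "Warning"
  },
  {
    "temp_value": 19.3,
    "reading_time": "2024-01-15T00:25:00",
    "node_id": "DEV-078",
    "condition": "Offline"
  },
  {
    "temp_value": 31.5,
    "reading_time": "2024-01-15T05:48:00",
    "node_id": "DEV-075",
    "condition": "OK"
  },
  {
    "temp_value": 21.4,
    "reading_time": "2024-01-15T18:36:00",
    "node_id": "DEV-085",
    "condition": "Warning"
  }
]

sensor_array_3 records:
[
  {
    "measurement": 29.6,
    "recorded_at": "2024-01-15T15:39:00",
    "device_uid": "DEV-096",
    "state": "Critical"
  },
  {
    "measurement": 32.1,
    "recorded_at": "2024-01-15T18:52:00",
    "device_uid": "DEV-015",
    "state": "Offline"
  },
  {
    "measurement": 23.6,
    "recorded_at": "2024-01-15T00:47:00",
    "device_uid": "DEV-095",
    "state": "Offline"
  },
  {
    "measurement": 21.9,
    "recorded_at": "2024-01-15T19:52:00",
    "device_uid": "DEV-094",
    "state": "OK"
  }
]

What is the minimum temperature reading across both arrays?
19.3

Schema mapping: "temp_value" (sensor_array_2) = "measurement" (sensor_array_3) = temperature reading

Minimum in sensor_array_2: 19.3
Minimum in sensor_array_3: 21.9

Overall minimum: min(19.3, 21.9) = 19.3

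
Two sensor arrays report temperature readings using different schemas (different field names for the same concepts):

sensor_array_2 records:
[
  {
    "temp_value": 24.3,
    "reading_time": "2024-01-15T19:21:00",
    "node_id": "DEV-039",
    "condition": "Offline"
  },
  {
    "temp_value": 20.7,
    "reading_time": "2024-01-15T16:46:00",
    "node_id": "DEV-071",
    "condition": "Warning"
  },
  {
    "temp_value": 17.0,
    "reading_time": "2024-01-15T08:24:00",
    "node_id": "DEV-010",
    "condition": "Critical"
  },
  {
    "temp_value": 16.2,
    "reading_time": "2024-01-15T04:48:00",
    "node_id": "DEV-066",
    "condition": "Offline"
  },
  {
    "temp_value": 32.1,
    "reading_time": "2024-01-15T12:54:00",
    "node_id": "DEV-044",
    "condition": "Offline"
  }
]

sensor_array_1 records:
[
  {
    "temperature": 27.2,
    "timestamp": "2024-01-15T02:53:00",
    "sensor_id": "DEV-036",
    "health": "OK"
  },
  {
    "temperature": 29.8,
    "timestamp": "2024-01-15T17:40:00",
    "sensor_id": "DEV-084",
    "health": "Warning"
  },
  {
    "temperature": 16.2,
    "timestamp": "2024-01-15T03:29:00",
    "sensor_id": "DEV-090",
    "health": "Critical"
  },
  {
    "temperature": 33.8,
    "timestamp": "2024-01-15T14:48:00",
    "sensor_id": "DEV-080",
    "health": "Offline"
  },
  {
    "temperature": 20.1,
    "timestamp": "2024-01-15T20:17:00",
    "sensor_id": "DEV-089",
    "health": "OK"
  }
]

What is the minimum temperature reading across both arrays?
16.2

Schema mapping: "temp_value" (sensor_array_2) = "temperature" (sensor_array_1) = temperature reading

Minimum in sensor_array_2: 16.2
Minimum in sensor_array_1: 16.2

Overall minimum: min(16.2, 16.2) = 16.2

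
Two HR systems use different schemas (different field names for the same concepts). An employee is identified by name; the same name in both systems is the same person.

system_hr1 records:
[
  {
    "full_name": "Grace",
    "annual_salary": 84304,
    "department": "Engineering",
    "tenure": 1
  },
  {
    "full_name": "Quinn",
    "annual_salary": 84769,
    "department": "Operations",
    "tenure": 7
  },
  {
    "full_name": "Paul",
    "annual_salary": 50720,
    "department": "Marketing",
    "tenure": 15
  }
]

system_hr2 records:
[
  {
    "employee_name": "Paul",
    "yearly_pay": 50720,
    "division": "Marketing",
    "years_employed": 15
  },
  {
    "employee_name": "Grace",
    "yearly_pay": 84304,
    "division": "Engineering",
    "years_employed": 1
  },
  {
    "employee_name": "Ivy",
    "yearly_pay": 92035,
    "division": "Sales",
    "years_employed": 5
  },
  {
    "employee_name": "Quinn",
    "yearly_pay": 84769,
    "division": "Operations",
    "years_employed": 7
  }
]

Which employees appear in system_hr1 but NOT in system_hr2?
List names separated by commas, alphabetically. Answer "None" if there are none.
None

Schema mapping: "full_name" (system_hr1) = "employee_name" (system_hr2) = employee name

Names in system_hr1: ['Grace', 'Paul', 'Quinn']
Names in system_hr2: ['Grace', 'Ivy', 'Paul', 'Quinn']

In system_hr1 but not system_hr2: None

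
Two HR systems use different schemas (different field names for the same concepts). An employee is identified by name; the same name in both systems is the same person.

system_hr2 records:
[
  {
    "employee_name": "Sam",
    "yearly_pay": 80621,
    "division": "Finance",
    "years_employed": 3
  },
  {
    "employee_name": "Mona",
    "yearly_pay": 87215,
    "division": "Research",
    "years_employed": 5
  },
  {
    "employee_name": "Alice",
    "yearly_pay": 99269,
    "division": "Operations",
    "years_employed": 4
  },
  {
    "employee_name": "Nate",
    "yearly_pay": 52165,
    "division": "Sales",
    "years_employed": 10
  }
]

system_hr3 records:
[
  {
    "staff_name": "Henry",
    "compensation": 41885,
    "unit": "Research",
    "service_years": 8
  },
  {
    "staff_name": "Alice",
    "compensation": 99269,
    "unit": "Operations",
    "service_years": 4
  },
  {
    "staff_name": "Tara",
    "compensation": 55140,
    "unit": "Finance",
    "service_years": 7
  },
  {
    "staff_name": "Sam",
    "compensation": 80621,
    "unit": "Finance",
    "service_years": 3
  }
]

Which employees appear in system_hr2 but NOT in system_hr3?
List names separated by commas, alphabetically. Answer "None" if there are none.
Mona, Nate

Schema mapping: "employee_name" (system_hr2) = "staff_name" (system_hr3) = employee name

Names in system_hr2: ['Alice', 'Mona', 'Nate', 'Sam']
Names in system_hr3: ['Alice', 'Henry', 'Sam', 'Tara']

In system_hr2 but not system_hr3: ['Mona', 'Nate']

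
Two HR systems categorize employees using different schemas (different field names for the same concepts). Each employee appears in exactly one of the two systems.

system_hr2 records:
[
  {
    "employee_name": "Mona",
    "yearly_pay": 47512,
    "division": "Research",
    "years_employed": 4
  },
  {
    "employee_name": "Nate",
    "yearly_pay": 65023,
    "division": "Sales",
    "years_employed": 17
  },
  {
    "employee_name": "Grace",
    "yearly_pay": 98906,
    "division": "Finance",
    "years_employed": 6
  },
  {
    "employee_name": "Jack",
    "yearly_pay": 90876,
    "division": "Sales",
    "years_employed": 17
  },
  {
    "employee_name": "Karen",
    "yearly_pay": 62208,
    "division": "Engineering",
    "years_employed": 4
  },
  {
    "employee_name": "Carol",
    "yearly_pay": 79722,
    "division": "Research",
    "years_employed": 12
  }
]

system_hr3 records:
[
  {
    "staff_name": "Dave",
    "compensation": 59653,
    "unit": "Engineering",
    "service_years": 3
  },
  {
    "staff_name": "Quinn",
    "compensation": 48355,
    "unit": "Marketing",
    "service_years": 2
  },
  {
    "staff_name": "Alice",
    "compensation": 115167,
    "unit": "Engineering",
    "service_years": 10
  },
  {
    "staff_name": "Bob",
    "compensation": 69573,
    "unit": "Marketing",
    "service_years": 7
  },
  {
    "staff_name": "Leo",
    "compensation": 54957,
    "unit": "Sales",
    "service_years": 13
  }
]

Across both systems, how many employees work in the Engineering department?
3

Schema mapping: "division" (system_hr2) = "unit" (system_hr3) = department

Engineering employees in system_hr2: 1
Engineering employees in system_hr3: 2

Total in Engineering: 1 + 2 = 3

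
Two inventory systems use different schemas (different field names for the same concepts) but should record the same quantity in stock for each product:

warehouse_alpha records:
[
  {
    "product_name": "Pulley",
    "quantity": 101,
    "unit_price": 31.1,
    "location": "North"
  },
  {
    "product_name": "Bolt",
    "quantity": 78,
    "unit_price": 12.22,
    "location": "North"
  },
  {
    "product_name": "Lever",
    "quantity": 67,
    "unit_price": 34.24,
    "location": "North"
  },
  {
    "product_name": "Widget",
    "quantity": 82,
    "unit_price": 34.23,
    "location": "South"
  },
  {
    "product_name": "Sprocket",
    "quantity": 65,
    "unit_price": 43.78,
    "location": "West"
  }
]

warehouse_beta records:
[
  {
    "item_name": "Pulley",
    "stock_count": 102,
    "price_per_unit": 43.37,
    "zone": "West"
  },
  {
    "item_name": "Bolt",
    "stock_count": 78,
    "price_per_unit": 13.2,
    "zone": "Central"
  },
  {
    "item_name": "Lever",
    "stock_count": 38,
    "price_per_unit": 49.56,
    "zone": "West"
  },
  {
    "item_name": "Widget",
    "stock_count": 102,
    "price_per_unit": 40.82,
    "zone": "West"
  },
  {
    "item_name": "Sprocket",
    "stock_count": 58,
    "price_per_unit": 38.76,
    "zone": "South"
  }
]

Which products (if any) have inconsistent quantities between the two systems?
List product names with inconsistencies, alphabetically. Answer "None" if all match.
Lever, Pulley, Sprocket, Widget

Schema mappings:
- "product_name" (warehouse_alpha) = "item_name" (warehouse_beta) = product name
- "quantity" (warehouse_alpha) = "stock_count" (warehouse_beta) = quantity

Comparison:
  Pulley: 101 vs 102 - MISMATCH
  Bolt: 78 vs 78 - MATCH
  Lever: 67 vs 38 - MISMATCH
  Widget: 82 vs 102 - MISMATCH
  Sprocket: 65 vs 58 - MISMATCH

Products with inconsistencies: Lever, Pulley, Sprocket, Widget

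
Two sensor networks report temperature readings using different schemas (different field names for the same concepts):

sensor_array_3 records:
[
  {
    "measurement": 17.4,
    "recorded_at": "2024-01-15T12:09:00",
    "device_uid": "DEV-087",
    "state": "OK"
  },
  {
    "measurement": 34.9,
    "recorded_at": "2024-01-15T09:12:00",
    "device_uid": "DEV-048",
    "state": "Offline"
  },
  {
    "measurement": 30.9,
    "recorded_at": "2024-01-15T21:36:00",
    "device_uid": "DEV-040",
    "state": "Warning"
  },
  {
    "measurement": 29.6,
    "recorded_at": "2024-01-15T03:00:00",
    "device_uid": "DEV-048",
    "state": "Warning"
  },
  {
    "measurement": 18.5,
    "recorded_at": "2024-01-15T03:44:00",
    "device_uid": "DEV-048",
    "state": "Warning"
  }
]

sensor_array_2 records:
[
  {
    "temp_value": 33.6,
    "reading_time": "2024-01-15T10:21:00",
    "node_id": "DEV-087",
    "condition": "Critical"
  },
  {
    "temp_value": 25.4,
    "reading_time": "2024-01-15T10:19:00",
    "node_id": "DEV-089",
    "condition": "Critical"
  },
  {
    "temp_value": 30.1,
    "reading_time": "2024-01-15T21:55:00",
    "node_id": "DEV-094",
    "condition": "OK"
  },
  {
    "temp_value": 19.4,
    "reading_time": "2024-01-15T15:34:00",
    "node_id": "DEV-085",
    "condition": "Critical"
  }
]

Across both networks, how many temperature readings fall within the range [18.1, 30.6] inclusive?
5

Schema mapping: "measurement" (sensor_array_3) = "temp_value" (sensor_array_2) = temperature

Readings in [18.1, 30.6] from sensor_array_3: 2
Readings in [18.1, 30.6] from sensor_array_2: 3

Total count: 2 + 3 = 5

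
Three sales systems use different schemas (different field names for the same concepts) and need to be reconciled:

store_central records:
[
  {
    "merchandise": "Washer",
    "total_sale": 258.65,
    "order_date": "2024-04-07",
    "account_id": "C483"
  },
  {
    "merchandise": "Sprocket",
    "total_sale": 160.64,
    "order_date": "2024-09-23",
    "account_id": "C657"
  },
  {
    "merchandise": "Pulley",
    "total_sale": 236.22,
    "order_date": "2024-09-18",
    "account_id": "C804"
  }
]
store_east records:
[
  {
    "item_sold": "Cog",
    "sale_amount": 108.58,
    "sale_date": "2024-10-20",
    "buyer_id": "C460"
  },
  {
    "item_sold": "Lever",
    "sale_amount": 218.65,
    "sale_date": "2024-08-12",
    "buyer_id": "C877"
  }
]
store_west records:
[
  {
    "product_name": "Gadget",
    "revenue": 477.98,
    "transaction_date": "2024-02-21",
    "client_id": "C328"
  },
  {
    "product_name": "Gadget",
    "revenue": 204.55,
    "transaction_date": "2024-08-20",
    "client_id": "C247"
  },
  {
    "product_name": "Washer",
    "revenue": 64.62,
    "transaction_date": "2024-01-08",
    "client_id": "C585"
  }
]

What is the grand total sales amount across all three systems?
1729.89

Schema reconciliation - all amount fields map to sale amount:

store_central (total_sale): 655.51
store_east (sale_amount): 327.23
store_west (revenue): 747.15

Grand total: 1729.89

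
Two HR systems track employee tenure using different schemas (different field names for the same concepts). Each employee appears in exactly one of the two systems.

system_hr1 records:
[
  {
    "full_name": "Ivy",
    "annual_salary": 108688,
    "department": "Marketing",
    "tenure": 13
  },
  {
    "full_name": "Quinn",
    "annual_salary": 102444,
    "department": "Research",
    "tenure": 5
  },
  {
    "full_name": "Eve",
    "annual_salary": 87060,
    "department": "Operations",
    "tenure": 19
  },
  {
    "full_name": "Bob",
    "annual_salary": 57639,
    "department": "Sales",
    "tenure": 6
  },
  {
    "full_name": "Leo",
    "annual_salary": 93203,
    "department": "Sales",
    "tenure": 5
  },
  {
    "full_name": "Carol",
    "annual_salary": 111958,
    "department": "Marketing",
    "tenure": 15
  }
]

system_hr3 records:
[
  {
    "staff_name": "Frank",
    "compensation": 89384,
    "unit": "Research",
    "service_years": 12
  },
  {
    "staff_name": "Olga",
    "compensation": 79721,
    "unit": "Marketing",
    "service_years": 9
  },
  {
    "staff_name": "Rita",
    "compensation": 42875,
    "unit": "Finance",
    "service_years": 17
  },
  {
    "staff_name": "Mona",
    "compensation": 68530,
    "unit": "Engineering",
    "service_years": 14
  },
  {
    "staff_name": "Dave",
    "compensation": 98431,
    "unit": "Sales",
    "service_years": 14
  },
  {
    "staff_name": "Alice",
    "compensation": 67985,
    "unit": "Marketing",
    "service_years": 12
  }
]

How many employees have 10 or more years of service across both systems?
8

Reconcile schemas: "tenure" (system_hr1) = "service_years" (system_hr3) = years of service

From system_hr1: 3 employees with >= 10 years
From system_hr3: 5 employees with >= 10 years

Total: 3 + 5 = 8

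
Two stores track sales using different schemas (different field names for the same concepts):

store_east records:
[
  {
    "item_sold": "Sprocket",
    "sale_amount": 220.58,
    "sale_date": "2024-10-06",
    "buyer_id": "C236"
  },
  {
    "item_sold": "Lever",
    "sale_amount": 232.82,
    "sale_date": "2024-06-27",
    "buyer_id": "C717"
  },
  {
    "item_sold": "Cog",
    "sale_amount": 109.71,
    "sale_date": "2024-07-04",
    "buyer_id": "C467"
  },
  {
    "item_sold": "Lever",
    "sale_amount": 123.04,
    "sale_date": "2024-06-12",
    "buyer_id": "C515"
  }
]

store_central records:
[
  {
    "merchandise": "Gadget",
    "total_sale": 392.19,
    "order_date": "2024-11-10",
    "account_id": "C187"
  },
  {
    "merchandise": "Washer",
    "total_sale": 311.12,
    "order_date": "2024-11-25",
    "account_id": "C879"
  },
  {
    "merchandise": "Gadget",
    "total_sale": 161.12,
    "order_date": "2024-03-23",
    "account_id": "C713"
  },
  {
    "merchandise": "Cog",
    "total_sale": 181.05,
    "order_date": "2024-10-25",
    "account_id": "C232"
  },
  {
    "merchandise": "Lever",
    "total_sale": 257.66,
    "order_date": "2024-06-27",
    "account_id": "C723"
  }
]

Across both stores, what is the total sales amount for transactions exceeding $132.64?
1756.54

Schema mapping: "sale_amount" (store_east) = "total_sale" (store_central) = sale amount

Sum of sales > $132.64 in store_east: 453.4
Sum of sales > $132.64 in store_central: 1303.14

Total: 453.4 + 1303.14 = 1756.54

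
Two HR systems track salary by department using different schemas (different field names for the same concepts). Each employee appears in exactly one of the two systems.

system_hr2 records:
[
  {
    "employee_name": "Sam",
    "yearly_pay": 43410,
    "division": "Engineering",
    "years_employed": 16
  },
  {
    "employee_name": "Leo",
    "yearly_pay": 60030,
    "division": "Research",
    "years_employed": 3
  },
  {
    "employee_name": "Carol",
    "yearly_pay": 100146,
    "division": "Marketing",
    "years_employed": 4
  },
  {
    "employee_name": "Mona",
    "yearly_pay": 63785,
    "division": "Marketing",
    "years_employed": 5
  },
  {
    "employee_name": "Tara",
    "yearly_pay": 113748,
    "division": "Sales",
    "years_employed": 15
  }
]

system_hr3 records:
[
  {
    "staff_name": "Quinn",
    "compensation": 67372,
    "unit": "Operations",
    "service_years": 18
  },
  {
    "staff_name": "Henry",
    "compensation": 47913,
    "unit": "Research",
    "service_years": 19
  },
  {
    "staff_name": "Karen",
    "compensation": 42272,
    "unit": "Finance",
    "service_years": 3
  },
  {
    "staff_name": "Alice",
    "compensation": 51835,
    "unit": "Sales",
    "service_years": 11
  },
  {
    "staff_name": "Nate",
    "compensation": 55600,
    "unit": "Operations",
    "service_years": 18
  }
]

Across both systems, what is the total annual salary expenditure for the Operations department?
122972

Schema mappings:
- "division" (system_hr2) = "unit" (system_hr3) = department
- "yearly_pay" (system_hr2) = "compensation" (system_hr3) = salary

Operations salaries from system_hr2: 0
Operations salaries from system_hr3: 122972

Total: 0 + 122972 = 122972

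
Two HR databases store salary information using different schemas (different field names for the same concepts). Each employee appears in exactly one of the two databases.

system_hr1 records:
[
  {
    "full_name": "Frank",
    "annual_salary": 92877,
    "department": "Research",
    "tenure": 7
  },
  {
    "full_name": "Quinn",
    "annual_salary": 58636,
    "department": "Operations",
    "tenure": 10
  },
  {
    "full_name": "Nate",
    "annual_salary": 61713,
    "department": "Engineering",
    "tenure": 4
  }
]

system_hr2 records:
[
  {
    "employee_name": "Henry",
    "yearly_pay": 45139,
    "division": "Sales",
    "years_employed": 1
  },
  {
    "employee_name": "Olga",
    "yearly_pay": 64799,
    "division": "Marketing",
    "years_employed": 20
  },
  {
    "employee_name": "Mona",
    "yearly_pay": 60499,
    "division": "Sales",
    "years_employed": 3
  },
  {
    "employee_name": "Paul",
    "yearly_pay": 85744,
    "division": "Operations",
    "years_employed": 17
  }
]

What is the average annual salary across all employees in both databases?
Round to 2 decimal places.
67058.14

Schema mapping: "annual_salary" (system_hr1) = "yearly_pay" (system_hr2) = annual salary

All salaries: [92877, 58636, 61713, 45139, 64799, 60499, 85744]
Sum: 469407
Count: 7
Average: 469407 / 7 = 67058.14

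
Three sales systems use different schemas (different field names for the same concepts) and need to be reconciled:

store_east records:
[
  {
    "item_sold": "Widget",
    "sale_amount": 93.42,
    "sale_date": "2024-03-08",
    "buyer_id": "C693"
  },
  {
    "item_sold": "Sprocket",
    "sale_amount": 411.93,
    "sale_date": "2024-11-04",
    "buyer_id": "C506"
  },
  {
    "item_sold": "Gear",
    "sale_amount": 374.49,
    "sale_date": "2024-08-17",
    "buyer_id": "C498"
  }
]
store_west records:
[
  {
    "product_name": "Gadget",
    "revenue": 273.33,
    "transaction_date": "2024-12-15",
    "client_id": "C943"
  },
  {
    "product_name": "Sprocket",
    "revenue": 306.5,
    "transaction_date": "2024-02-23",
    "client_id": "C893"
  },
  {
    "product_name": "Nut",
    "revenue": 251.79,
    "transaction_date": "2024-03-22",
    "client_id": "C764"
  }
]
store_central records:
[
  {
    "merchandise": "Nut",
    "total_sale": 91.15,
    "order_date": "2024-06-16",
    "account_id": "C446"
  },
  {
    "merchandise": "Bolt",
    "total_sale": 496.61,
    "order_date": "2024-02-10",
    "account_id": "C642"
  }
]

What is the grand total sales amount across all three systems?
2299.22

Schema reconciliation - all amount fields map to sale amount:

store_east (sale_amount): 879.84
store_west (revenue): 831.62
store_central (total_sale): 587.76

Grand total: 2299.22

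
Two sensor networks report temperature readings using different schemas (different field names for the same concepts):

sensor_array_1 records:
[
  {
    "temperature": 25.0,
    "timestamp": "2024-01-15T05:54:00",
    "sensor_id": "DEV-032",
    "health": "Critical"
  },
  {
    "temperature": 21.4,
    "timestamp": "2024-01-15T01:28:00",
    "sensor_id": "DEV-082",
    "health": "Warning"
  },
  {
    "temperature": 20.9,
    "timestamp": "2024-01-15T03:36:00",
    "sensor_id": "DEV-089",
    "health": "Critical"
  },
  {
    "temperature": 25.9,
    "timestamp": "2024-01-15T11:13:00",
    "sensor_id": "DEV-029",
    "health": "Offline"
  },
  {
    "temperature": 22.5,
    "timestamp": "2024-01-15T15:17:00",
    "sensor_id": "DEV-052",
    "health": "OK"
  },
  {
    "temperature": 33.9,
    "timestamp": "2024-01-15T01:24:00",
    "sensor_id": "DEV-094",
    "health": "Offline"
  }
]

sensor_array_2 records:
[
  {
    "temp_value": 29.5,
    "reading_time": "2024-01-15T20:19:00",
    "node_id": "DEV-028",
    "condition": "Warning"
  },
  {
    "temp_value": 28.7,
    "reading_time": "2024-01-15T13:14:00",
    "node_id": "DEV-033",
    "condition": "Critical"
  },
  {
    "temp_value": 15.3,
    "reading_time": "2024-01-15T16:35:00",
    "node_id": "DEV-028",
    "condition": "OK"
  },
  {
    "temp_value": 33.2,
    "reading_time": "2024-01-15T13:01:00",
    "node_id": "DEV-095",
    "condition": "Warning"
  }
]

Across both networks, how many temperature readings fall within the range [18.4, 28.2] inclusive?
5

Schema mapping: "temperature" (sensor_array_1) = "temp_value" (sensor_array_2) = temperature

Readings in [18.4, 28.2] from sensor_array_1: 5
Readings in [18.4, 28.2] from sensor_array_2: 0

Total count: 5 + 0 = 5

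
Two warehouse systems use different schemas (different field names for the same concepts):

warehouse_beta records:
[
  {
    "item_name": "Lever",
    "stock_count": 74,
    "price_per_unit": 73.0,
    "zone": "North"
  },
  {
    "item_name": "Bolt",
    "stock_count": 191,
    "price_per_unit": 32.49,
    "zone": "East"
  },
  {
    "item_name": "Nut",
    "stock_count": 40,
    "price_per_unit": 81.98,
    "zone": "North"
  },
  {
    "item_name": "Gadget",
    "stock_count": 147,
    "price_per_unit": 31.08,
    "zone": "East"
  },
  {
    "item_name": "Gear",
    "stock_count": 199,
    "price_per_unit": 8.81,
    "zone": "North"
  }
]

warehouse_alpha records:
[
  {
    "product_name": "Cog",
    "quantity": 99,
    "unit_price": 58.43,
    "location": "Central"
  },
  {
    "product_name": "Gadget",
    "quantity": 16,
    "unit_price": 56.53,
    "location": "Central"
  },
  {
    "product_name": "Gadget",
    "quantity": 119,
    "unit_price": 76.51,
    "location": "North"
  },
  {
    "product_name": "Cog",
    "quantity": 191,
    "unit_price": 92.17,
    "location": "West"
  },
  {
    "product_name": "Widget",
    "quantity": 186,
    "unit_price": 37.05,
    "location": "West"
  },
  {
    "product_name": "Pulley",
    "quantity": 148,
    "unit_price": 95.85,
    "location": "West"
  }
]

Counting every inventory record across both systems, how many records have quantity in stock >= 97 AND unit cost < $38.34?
4

Schema mappings:
- "stock_count" (warehouse_beta) = "quantity" (warehouse_alpha) = quantity
- "price_per_unit" (warehouse_beta) = "unit_price" (warehouse_alpha) = unit cost

Records meeting both conditions in warehouse_beta: 3
Records meeting both conditions in warehouse_alpha: 1

Total: 3 + 1 = 4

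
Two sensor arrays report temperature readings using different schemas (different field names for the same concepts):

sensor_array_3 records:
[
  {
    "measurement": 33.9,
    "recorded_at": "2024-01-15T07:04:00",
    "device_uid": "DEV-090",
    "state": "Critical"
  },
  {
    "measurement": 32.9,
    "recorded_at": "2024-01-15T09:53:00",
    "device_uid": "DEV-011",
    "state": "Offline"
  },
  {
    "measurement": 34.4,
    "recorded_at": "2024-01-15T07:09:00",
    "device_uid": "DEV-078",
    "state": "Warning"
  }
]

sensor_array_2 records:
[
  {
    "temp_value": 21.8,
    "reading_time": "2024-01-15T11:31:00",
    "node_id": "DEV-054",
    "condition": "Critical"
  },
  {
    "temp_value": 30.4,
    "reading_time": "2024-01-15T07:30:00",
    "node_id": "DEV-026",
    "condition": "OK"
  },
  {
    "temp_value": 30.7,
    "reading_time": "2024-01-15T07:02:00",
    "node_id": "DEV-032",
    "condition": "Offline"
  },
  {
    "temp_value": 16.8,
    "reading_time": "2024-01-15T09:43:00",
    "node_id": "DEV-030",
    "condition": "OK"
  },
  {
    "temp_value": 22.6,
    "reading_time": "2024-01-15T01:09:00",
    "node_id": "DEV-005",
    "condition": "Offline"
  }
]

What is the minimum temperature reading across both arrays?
16.8

Schema mapping: "measurement" (sensor_array_3) = "temp_value" (sensor_array_2) = temperature reading

Minimum in sensor_array_3: 32.9
Minimum in sensor_array_2: 16.8

Overall minimum: min(32.9, 16.8) = 16.8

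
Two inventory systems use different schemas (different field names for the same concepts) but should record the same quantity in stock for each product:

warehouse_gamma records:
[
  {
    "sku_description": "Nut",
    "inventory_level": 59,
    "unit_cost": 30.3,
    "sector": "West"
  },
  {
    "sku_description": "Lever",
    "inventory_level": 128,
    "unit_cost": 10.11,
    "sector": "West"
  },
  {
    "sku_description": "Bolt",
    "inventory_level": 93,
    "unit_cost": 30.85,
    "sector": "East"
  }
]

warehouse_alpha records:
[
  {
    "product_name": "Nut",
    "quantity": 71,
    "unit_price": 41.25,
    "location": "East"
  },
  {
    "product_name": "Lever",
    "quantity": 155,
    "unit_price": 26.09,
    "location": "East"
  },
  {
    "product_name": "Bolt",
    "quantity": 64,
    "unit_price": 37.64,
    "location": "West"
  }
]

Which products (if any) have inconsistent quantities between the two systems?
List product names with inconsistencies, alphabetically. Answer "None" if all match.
Bolt, Lever, Nut

Schema mappings:
- "sku_description" (warehouse_gamma) = "product_name" (warehouse_alpha) = product name
- "inventory_level" (warehouse_gamma) = "quantity" (warehouse_alpha) = quantity

Comparison:
  Nut: 59 vs 71 - MISMATCH
  Lever: 128 vs 155 - MISMATCH
  Bolt: 93 vs 64 - MISMATCH

Products with inconsistencies: Bolt, Lever, Nut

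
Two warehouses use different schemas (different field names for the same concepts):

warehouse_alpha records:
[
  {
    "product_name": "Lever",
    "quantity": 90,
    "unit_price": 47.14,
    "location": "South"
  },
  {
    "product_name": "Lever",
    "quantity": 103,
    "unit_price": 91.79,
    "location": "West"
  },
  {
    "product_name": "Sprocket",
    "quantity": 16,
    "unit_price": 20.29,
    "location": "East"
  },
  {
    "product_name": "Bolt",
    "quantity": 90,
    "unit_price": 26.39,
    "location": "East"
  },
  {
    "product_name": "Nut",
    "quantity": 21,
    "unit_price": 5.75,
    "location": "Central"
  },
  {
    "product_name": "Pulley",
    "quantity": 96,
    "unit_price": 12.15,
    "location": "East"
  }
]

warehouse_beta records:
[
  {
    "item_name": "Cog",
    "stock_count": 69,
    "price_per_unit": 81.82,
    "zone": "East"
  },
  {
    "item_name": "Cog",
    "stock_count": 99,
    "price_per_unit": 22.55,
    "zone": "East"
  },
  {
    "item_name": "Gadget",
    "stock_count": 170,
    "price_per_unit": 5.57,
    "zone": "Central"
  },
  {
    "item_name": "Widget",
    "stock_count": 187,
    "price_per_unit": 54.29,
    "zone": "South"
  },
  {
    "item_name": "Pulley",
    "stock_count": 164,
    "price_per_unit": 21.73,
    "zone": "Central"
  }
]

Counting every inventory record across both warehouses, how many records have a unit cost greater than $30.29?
4

Schema mapping: "unit_price" (warehouse_alpha) = "price_per_unit" (warehouse_beta) = unit cost

Records > $30.29 in warehouse_alpha: 2
Records > $30.29 in warehouse_beta: 2

Total count: 2 + 2 = 4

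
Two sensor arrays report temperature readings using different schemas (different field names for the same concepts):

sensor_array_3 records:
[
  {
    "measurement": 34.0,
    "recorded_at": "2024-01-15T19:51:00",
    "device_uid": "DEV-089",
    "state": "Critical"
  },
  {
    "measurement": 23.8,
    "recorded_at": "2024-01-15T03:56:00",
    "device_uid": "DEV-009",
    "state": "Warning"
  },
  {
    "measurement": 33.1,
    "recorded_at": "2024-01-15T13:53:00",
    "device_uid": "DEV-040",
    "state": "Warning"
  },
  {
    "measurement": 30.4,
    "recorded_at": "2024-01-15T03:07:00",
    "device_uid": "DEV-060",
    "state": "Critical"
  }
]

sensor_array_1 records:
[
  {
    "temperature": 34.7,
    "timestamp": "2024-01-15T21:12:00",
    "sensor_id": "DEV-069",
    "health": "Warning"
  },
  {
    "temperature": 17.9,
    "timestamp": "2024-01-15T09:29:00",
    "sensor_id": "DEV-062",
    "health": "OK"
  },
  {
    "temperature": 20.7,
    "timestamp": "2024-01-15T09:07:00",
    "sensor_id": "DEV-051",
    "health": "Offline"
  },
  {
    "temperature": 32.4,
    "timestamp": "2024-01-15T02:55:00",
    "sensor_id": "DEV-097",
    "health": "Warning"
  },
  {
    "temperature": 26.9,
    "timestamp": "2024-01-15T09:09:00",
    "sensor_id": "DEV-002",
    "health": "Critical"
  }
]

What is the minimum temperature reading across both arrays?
17.9

Schema mapping: "measurement" (sensor_array_3) = "temperature" (sensor_array_1) = temperature reading

Minimum in sensor_array_3: 23.8
Minimum in sensor_array_1: 17.9

Overall minimum: min(23.8, 17.9) = 17.9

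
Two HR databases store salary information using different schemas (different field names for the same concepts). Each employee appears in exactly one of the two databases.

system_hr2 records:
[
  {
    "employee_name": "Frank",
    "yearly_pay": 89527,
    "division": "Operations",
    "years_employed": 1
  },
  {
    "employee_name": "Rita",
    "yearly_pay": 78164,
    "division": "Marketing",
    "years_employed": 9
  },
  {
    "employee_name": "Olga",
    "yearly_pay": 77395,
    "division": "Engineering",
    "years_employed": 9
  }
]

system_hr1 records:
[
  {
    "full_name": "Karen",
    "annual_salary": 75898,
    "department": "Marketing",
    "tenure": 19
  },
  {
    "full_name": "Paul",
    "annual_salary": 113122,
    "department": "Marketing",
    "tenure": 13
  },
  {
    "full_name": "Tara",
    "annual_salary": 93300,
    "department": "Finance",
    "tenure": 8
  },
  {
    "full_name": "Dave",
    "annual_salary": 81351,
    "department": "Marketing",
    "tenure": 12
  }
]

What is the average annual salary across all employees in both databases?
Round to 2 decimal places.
86965.29

Schema mapping: "yearly_pay" (system_hr2) = "annual_salary" (system_hr1) = annual salary

All salaries: [89527, 78164, 77395, 75898, 113122, 93300, 81351]
Sum: 608757
Count: 7
Average: 608757 / 7 = 86965.29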